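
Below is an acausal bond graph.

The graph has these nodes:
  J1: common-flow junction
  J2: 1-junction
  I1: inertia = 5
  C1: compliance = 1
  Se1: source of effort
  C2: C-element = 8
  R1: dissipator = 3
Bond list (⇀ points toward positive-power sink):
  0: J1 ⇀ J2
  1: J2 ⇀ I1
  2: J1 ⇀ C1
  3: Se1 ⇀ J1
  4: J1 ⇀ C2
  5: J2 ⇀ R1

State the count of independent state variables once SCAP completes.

bond 3 →J1  (Se1 (Se) sets effort on bond)
bond 1 →I1  (I1 integral (f out))
bond 0 →J2  (J2: bond 1 brought flow, rest push out)
bond 5 →J2  (common-f at J2 fixed by 1)
bond 2 →J1  (J1: bond 0 brought flow, rest push out)
bond 4 →J1  (1-jn J1 has f-setter on 0)

3  (C1, C2, I1 all integral)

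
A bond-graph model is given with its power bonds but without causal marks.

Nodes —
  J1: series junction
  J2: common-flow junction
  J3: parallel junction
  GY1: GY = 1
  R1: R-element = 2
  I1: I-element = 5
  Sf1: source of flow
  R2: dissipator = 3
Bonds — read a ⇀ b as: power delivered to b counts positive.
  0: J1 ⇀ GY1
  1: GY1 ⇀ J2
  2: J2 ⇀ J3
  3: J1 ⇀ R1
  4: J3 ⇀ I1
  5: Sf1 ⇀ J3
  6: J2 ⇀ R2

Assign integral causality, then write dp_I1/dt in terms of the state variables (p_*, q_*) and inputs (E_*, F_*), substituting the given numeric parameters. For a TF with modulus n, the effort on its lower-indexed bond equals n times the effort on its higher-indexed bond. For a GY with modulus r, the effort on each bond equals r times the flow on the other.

dp_I1/dt = 7*F_Sf1/2 - 7*p_I1/10

b5 stroke at Sf1  (source Sf1 imposes f)
b4 stroke at I1  (prefer integral on I1)
b2 stroke at J3  (only one effort-in slot at J3)
b1 stroke at J2  (J2 flow already set via bond 2)
b6 stroke at J2  (1-jn J2 has f-setter on 2)
b0 stroke at J1  (GY GY1: same side as bond 1)
b3 stroke at R1  (only one flow-in slot at J1)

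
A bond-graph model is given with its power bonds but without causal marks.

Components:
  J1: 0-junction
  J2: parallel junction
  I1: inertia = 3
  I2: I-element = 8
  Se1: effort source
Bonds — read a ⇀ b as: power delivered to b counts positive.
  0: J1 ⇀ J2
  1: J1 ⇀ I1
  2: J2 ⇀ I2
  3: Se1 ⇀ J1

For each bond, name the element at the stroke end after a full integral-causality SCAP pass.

b0 |J2
b1 |I1
b2 |I2
b3 |J1

#3 →J1  (source Se1 imposes e)
#0 →J2  (J1: bond 3 brought effort, rest push out)
#1 →I1  (J1: bond 3 brought effort, rest push out)
#2 →I2  (J2: bond 0 brought effort, rest push out)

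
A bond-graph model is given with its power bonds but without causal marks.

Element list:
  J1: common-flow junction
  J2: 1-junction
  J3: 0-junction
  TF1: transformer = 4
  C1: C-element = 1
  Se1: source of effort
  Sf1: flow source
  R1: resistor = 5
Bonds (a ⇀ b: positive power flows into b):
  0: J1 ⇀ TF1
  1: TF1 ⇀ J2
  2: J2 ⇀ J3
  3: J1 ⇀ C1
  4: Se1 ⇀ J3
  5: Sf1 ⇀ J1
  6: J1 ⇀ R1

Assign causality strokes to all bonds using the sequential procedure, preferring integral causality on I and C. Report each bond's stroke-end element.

β4 stroke at J3  (Se1 fixes effort; stroke away)
β5 stroke at Sf1  (Sf1: flow source, stroke at near end)
β0 stroke at J1  (common-f at J1 fixed by 5)
β3 stroke at J1  (1-jn J1 has f-setter on 5)
β6 stroke at J1  (common-f at J1 fixed by 5)
β2 stroke at J2  (0-jn J3 has e-setter on 4)
β1 stroke at TF1  (TF1: transformer flips bond 0)

b0 stroke→J1
b1 stroke→TF1
b2 stroke→J2
b3 stroke→J1
b4 stroke→J3
b5 stroke→Sf1
b6 stroke→J1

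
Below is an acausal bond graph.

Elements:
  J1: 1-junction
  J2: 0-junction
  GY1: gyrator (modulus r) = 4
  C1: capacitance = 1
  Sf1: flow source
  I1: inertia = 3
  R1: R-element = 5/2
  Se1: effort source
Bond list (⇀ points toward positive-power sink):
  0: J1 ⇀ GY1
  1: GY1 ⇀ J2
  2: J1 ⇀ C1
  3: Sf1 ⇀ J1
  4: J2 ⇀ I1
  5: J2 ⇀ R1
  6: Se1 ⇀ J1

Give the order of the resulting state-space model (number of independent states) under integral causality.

bond 3 stroke→Sf1  (Sf1 fixes flow; stroke at Sf1)
bond 6 stroke→J1  (Se1 fixes effort; stroke away)
bond 0 stroke→J1  (1-jn J1 has f-setter on 3)
bond 2 stroke→J1  (J1 flow already set via bond 3)
bond 1 stroke→J2  (GY1 both-in/both-out from 0)
bond 4 stroke→I1  (J2: bond 1 brought effort, rest push out)
bond 5 stroke→R1  (J2 effort already set via bond 1)

2  (C1, I1 all integral)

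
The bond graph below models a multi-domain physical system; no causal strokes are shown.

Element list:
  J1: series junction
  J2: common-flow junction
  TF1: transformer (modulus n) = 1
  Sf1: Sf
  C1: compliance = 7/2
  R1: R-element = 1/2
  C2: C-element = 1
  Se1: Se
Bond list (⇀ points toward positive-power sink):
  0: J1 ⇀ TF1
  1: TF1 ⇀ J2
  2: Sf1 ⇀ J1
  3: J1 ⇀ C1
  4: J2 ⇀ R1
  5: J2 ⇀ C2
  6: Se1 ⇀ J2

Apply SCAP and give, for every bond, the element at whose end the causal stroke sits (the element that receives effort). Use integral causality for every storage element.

β0 stroke→J1
β1 stroke→TF1
β2 stroke→Sf1
β3 stroke→J1
β4 stroke→J2
β5 stroke→J2
β6 stroke→J2

#2 →Sf1  (source Sf1 imposes f)
#6 →J2  (Se1: effort source, stroke at far end)
#0 →J1  (1-jn J1 has f-setter on 2)
#3 →J1  (J1 flow already set via bond 2)
#1 →TF1  (TF TF1: opposite of bond 0)
#4 →J2  (J2 flow already set via bond 1)
#5 →J2  (common-f at J2 fixed by 1)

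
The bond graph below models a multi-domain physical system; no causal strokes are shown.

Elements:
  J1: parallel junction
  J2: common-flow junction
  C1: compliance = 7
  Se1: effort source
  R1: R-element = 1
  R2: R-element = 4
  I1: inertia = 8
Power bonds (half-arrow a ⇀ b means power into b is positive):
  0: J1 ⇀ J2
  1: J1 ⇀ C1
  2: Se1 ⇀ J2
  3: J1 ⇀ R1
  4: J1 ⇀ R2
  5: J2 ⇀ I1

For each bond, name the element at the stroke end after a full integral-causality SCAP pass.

b0 stroke→J2
b1 stroke→J1
b2 stroke→J2
b3 stroke→R1
b4 stroke→R2
b5 stroke→I1

bond 2 stroke at J2  (Se1 fixes effort; stroke away)
bond 1 stroke at J1  (C1 integral (e out))
bond 0 stroke at J2  (0-jn J1 has e-setter on 1)
bond 3 stroke at R1  (0-jn J1 has e-setter on 1)
bond 4 stroke at R2  (common-e at J1 fixed by 1)
bond 5 stroke at I1  (J2 needs exactly one f-in)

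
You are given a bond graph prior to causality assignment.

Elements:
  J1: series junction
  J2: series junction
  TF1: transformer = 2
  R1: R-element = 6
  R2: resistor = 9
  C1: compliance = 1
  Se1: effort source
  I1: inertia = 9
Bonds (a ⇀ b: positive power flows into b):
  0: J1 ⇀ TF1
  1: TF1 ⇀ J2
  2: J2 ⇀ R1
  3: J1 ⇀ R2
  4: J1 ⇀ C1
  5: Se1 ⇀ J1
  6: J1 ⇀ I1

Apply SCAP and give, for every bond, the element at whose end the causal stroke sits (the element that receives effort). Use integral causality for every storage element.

bond 5 |J1  (Se1 fixes effort; stroke away)
bond 4 |J1  (C1: C, integral causality)
bond 6 |I1  (I1: I, integral causality)
bond 0 |J1  (1-jn J1 has f-setter on 6)
bond 3 |J1  (1-jn J1 has f-setter on 6)
bond 1 |TF1  (TF1 one-in-one-out from 0)
bond 2 |J2  (J2: bond 1 brought flow, rest push out)

#0 |J1
#1 |TF1
#2 |J2
#3 |J1
#4 |J1
#5 |J1
#6 |I1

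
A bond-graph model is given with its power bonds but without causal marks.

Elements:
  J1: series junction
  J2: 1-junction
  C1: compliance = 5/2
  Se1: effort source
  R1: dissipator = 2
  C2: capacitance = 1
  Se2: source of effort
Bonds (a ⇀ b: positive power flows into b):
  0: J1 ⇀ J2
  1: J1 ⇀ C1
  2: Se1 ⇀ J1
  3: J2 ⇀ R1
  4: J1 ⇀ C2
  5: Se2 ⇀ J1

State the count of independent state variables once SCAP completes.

bond 2 →J1  (Se1: effort source, stroke at far end)
bond 5 →J1  (Se2 (Se) sets effort on bond)
bond 1 →J1  (prefer integral on C1)
bond 4 →J1  (prefer integral on C2)
bond 0 →J2  (closing 1-jn rule on J1)
bond 3 →R1  (J2: last free bond brings flow in)

2  (C1, C2 all integral)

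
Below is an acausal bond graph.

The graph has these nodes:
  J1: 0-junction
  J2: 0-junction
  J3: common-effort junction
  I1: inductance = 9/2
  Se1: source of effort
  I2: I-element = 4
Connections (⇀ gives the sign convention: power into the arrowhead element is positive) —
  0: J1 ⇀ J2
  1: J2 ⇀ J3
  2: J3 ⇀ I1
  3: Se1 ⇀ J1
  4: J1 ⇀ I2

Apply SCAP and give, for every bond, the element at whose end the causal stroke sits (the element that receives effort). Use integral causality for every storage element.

bond 0 →J2
bond 1 →J3
bond 2 →I1
bond 3 →J1
bond 4 →I2

#3 stroke at J1  (Se1 (Se) sets effort on bond)
#0 stroke at J2  (0-jn J1 has e-setter on 3)
#4 stroke at I2  (J1 effort already set via bond 3)
#1 stroke at J3  (J2: bond 0 brought effort, rest push out)
#2 stroke at I1  (J3: bond 1 brought effort, rest push out)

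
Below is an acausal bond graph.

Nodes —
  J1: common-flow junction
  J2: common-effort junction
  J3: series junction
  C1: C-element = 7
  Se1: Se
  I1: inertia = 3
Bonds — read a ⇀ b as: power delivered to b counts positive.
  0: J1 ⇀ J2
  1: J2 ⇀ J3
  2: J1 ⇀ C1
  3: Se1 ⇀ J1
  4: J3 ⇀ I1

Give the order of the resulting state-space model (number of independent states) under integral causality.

bond 3 |J1  (source Se1 imposes e)
bond 2 |J1  (C1 integral (e out))
bond 0 |J2  (J1: last free bond brings flow in)
bond 1 |J3  (common-e at J2 fixed by 0)
bond 4 |I1  (only one flow-in slot at J3)

2  (C1, I1 all integral)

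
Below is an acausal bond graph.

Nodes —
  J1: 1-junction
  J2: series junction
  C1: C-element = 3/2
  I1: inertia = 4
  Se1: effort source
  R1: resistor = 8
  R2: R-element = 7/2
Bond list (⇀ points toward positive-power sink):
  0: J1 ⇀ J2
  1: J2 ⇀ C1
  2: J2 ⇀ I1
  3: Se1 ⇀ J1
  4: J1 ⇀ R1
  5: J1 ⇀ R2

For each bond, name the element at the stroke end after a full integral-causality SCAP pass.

b3 |J1  (Se1: effort source, stroke at far end)
b1 |J2  (prefer integral on C1)
b2 |I1  (I1 integral (f out))
b0 |J2  (common-f at J2 fixed by 2)
b4 |J1  (common-f at J1 fixed by 0)
b5 |J1  (J1: bond 0 brought flow, rest push out)

β0 stroke→J2
β1 stroke→J2
β2 stroke→I1
β3 stroke→J1
β4 stroke→J1
β5 stroke→J1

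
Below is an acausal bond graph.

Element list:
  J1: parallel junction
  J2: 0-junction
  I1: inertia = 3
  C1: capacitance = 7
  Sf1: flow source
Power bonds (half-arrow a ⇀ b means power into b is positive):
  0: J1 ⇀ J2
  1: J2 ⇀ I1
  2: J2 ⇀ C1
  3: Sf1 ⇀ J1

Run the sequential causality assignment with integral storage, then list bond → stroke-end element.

bond 0 stroke→J1
bond 1 stroke→I1
bond 2 stroke→J2
bond 3 stroke→Sf1

b3 stroke→Sf1  (Sf1: flow source, stroke at near end)
b0 stroke→J1  (only one effort-in slot at J1)
b1 stroke→I1  (I1 outputs flow p/I1)
b2 stroke→J2  (only one effort-in slot at J2)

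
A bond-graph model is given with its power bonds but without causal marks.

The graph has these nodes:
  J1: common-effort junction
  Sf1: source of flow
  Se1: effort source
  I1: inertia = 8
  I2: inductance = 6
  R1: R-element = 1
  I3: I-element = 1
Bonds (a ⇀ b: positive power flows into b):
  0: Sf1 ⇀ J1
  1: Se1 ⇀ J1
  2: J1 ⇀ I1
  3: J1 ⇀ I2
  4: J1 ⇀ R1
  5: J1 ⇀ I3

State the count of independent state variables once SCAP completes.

b0 stroke→Sf1  (source Sf1 imposes f)
b1 stroke→J1  (Se1 fixes effort; stroke away)
b2 stroke→I1  (0-jn J1 has e-setter on 1)
b3 stroke→I2  (J1: bond 1 brought effort, rest push out)
b4 stroke→R1  (J1 effort already set via bond 1)
b5 stroke→I3  (common-e at J1 fixed by 1)

3  (I1, I2, I3 all integral)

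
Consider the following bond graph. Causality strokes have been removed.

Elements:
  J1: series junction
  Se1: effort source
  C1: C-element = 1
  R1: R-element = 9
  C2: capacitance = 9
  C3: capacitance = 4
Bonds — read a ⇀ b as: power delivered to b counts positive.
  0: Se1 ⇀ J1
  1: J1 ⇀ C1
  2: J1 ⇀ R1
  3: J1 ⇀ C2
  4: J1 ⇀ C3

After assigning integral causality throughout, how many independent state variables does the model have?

3  (C1, C2, C3 all integral)

β0 stroke→J1  (Se1 (Se) sets effort on bond)
β1 stroke→J1  (C1 integral (e out))
β3 stroke→J1  (prefer integral on C2)
β4 stroke→J1  (C3 outputs effort q/C3)
β2 stroke→R1  (J1 needs exactly one f-in)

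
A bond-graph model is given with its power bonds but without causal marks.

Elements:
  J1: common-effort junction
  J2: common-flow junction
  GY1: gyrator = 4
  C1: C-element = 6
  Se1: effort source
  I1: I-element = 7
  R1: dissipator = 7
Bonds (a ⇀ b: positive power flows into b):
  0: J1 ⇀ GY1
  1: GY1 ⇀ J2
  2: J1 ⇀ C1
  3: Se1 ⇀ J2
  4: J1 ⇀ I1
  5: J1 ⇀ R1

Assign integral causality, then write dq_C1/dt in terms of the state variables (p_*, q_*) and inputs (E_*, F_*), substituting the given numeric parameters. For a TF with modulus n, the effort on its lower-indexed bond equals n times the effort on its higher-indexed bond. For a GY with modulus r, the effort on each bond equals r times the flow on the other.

β3 stroke→J2  (source Se1 imposes e)
β1 stroke→GY1  (J2: last free bond brings flow in)
β0 stroke→GY1  (through GY1, causality inverts; strokes same side of GY1)
β2 stroke→J1  (C1 outputs effort q/C1)
β4 stroke→I1  (common-e at J1 fixed by 2)
β5 stroke→R1  (J1 effort already set via bond 2)

dq_C1/dt = E_Se1/4 - p_I1/7 - q_C1/42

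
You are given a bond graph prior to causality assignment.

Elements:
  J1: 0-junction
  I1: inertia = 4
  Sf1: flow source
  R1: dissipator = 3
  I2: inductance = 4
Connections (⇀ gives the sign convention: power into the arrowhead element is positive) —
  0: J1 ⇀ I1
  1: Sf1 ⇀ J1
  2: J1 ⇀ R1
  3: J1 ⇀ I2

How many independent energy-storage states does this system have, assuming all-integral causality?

b1 →Sf1  (Sf1 (Sf) sets flow on bond)
b0 →I1  (prefer integral on I1)
b3 →I2  (I2 outputs flow p/I2)
b2 →J1  (closing 0-jn rule on J1)

2  (I1, I2 all integral)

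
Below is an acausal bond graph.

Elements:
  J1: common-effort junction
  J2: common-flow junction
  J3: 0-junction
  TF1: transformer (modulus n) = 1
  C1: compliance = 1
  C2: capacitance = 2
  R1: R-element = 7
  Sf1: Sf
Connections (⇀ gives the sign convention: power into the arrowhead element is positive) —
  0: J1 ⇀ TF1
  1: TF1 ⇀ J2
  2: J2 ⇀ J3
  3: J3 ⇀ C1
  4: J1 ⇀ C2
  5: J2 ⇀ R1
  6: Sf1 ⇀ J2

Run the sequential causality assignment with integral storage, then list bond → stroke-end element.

b0 stroke→TF1
b1 stroke→J2
b2 stroke→J2
b3 stroke→J3
b4 stroke→J1
b5 stroke→J2
b6 stroke→Sf1

bond 6 →Sf1  (Sf1: flow source, stroke at near end)
bond 1 →J2  (J2: bond 6 brought flow, rest push out)
bond 2 →J2  (common-f at J2 fixed by 6)
bond 5 →J2  (1-jn J2 has f-setter on 6)
bond 3 →J3  (J3 needs exactly one e-in)
bond 0 →TF1  (through TF1, causality passes straight; one stroke at TF1)
bond 4 →J1  (J1: last free bond brings effort in)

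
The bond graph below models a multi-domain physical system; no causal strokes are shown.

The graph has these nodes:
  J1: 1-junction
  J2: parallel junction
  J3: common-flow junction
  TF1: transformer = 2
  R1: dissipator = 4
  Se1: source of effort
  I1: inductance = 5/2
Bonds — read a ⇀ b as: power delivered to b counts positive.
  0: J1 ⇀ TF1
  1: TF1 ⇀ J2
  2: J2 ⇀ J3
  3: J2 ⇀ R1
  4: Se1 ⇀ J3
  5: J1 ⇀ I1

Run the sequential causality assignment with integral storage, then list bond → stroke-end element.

bond 0 stroke at J1
bond 1 stroke at TF1
bond 2 stroke at J2
bond 3 stroke at R1
bond 4 stroke at J3
bond 5 stroke at I1

bond 4 stroke at J3  (Se1 fixes effort; stroke away)
bond 2 stroke at J2  (closing 1-jn rule on J3)
bond 1 stroke at TF1  (common-e at J2 fixed by 2)
bond 3 stroke at R1  (common-e at J2 fixed by 2)
bond 0 stroke at J1  (TF TF1: opposite of bond 1)
bond 5 stroke at I1  (J1 needs exactly one f-in)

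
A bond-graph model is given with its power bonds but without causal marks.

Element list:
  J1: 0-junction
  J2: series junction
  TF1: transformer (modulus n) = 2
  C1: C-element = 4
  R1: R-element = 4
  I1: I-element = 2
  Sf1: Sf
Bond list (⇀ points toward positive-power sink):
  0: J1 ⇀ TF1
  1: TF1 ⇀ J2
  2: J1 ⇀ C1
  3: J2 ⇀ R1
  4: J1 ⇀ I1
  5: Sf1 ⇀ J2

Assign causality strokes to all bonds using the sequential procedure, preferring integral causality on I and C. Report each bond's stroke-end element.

bond 0 |TF1
bond 1 |J2
bond 2 |J1
bond 3 |J2
bond 4 |I1
bond 5 |Sf1

bond 5 stroke at Sf1  (Sf1 (Sf) sets flow on bond)
bond 1 stroke at J2  (J2 flow already set via bond 5)
bond 3 stroke at J2  (J2 flow already set via bond 5)
bond 0 stroke at TF1  (TF1: transformer flips bond 1)
bond 2 stroke at J1  (prefer integral on C1)
bond 4 stroke at I1  (0-jn J1 has e-setter on 2)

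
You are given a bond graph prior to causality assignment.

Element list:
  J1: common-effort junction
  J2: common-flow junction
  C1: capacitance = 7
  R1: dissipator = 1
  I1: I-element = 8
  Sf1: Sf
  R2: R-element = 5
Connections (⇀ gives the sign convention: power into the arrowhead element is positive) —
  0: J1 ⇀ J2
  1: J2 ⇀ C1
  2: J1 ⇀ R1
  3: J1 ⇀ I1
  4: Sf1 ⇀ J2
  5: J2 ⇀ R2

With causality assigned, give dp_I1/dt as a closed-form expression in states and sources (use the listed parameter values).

dp_I1/dt = -F_Sf1 - p_I1/8

b4 stroke→Sf1  (Sf1 fixes flow; stroke at Sf1)
b0 stroke→J2  (J2 flow already set via bond 4)
b1 stroke→J2  (J2: bond 4 brought flow, rest push out)
b5 stroke→J2  (J2: bond 4 brought flow, rest push out)
b3 stroke→I1  (I1: I, integral causality)
b2 stroke→J1  (closing 0-jn rule on J1)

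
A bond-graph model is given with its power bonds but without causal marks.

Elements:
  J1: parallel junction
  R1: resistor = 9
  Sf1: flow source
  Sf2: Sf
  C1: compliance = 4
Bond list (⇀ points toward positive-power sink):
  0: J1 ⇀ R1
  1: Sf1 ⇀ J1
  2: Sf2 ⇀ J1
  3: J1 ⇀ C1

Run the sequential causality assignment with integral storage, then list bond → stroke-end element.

β0 stroke→R1
β1 stroke→Sf1
β2 stroke→Sf2
β3 stroke→J1

#1 →Sf1  (Sf1: flow source, stroke at near end)
#2 →Sf2  (Sf2 fixes flow; stroke at Sf2)
#3 →J1  (C1 integral (e out))
#0 →R1  (0-jn J1 has e-setter on 3)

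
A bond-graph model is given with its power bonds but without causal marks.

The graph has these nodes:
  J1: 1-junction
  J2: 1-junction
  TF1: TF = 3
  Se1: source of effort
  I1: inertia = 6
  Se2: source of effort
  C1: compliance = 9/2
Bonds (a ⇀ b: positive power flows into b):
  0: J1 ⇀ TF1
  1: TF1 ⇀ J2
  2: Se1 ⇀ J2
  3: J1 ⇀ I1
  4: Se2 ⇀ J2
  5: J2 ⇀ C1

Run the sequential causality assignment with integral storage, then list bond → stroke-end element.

β0 stroke at J1
β1 stroke at TF1
β2 stroke at J2
β3 stroke at I1
β4 stroke at J2
β5 stroke at J2

b2 stroke→J2  (Se1: effort source, stroke at far end)
b4 stroke→J2  (Se2: effort source, stroke at far end)
b3 stroke→I1  (prefer integral on I1)
b0 stroke→J1  (J1: bond 3 brought flow, rest push out)
b1 stroke→TF1  (through TF1, causality passes straight; one stroke at TF1)
b5 stroke→J2  (1-jn J2 has f-setter on 1)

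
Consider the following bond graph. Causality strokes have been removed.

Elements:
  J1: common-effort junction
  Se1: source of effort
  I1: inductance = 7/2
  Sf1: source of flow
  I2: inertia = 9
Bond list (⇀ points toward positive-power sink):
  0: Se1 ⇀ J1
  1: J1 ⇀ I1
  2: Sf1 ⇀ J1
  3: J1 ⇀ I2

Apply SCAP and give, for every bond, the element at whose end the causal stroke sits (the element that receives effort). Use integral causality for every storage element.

bond 0 |J1
bond 1 |I1
bond 2 |Sf1
bond 3 |I2

bond 0 stroke at J1  (Se1: effort source, stroke at far end)
bond 2 stroke at Sf1  (Sf1: flow source, stroke at near end)
bond 1 stroke at I1  (J1: bond 0 brought effort, rest push out)
bond 3 stroke at I2  (J1 effort already set via bond 0)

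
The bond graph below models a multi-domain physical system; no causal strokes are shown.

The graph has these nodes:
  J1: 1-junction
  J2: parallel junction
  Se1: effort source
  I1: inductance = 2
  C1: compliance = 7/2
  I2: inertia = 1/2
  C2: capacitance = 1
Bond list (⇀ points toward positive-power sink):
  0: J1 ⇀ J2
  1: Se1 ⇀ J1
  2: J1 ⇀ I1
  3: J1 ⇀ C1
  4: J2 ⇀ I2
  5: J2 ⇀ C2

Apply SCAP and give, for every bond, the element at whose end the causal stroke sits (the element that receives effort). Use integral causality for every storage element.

β0 →J1
β1 →J1
β2 →I1
β3 →J1
β4 →I2
β5 →J2

#1 stroke at J1  (Se1 (Se) sets effort on bond)
#2 stroke at I1  (prefer integral on I1)
#0 stroke at J1  (J1: bond 2 brought flow, rest push out)
#3 stroke at J1  (J1 flow already set via bond 2)
#4 stroke at I2  (I2 integral (f out))
#5 stroke at J2  (J2: last free bond brings effort in)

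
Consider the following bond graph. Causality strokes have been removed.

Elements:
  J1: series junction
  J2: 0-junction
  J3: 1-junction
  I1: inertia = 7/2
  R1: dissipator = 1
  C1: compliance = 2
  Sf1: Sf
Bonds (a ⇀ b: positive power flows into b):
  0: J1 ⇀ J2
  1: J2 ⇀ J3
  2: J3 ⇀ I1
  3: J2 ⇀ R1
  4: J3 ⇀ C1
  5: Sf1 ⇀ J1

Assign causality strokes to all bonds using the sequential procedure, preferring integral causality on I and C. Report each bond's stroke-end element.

b0 |J1
b1 |J3
b2 |I1
b3 |J2
b4 |J3
b5 |Sf1

bond 5 stroke at Sf1  (source Sf1 imposes f)
bond 0 stroke at J1  (J1 flow already set via bond 5)
bond 2 stroke at I1  (I1: I, integral causality)
bond 1 stroke at J3  (common-f at J3 fixed by 2)
bond 4 stroke at J3  (common-f at J3 fixed by 2)
bond 3 stroke at J2  (only one effort-in slot at J2)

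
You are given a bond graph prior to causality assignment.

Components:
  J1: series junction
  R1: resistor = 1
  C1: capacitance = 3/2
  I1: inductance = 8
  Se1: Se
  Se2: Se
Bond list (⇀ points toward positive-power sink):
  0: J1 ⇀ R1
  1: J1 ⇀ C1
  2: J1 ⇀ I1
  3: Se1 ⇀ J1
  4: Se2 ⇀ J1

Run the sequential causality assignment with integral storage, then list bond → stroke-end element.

β3 stroke at J1  (source Se1 imposes e)
β4 stroke at J1  (source Se2 imposes e)
β1 stroke at J1  (C1 integral (e out))
β2 stroke at I1  (prefer integral on I1)
β0 stroke at J1  (common-f at J1 fixed by 2)

b0 →J1
b1 →J1
b2 →I1
b3 →J1
b4 →J1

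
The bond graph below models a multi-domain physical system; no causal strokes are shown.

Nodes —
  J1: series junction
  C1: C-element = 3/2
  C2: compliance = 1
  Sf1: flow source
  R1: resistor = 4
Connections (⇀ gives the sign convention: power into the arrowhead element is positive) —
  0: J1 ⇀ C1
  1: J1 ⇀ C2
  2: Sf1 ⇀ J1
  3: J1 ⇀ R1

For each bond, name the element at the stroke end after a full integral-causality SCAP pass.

#2 stroke→Sf1  (source Sf1 imposes f)
#0 stroke→J1  (J1 flow already set via bond 2)
#1 stroke→J1  (J1: bond 2 brought flow, rest push out)
#3 stroke→J1  (1-jn J1 has f-setter on 2)

β0 |J1
β1 |J1
β2 |Sf1
β3 |J1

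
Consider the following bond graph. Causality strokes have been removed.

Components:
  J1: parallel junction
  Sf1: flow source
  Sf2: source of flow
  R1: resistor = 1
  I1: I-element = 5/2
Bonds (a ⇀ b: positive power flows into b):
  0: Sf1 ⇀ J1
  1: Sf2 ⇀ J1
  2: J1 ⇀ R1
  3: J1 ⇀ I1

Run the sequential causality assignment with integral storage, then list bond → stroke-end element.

b0 |Sf1  (Sf1 fixes flow; stroke at Sf1)
b1 |Sf2  (Sf2 fixes flow; stroke at Sf2)
b3 |I1  (I1 outputs flow p/I1)
b2 |J1  (only one effort-in slot at J1)

bond 0 stroke at Sf1
bond 1 stroke at Sf2
bond 2 stroke at J1
bond 3 stroke at I1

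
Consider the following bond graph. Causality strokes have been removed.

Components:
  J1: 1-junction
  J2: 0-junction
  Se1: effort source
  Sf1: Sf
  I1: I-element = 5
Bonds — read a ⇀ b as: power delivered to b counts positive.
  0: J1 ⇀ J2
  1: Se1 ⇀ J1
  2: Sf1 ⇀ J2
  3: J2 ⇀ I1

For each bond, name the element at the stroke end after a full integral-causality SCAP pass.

β1 →J1  (source Se1 imposes e)
β2 →Sf1  (Sf1 fixes flow; stroke at Sf1)
β0 →J2  (J1: last free bond brings flow in)
β3 →I1  (0-jn J2 has e-setter on 0)

bond 0 →J2
bond 1 →J1
bond 2 →Sf1
bond 3 →I1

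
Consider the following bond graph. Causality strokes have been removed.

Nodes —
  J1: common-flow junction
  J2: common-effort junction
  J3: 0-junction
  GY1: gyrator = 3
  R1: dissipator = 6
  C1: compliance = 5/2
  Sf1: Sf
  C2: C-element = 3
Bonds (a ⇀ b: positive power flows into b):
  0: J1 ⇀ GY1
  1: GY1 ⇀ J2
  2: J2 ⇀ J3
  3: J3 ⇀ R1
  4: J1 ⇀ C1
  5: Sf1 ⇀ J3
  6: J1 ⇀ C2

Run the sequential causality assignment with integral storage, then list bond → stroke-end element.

β0 stroke→GY1
β1 stroke→GY1
β2 stroke→J2
β3 stroke→J3
β4 stroke→J1
β5 stroke→Sf1
β6 stroke→J1

b5 stroke→Sf1  (Sf1: flow source, stroke at near end)
b4 stroke→J1  (prefer integral on C1)
b6 stroke→J1  (C2 outputs effort q/C2)
b0 stroke→GY1  (J1 needs exactly one f-in)
b1 stroke→GY1  (GY1 both-in/both-out from 0)
b2 stroke→J2  (J2: last free bond brings effort in)
b3 stroke→J3  (J3 needs exactly one e-in)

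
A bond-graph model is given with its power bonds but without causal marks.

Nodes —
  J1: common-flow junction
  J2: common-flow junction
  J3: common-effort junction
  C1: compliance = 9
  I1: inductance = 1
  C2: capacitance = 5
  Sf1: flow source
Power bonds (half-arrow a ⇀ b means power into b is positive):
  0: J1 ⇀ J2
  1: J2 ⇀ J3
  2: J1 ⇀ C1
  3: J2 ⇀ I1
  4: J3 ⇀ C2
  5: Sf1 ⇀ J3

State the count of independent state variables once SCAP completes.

bond 5 |Sf1  (Sf1: flow source, stroke at near end)
bond 2 |J1  (prefer integral on C1)
bond 0 |J2  (J1 needs exactly one f-in)
bond 3 |I1  (prefer integral on I1)
bond 1 |J2  (J2 flow already set via bond 3)
bond 4 |J3  (only one effort-in slot at J3)

3  (C1, C2, I1 all integral)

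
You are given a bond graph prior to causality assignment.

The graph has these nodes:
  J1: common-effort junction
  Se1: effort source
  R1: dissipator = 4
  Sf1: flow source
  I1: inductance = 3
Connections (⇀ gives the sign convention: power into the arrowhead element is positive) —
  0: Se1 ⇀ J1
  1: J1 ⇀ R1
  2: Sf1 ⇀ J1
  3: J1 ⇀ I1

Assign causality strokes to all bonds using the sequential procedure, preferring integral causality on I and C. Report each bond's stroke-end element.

#0 stroke→J1  (Se1 (Se) sets effort on bond)
#2 stroke→Sf1  (Sf1 (Sf) sets flow on bond)
#1 stroke→R1  (J1 effort already set via bond 0)
#3 stroke→I1  (0-jn J1 has e-setter on 0)

bond 0 →J1
bond 1 →R1
bond 2 →Sf1
bond 3 →I1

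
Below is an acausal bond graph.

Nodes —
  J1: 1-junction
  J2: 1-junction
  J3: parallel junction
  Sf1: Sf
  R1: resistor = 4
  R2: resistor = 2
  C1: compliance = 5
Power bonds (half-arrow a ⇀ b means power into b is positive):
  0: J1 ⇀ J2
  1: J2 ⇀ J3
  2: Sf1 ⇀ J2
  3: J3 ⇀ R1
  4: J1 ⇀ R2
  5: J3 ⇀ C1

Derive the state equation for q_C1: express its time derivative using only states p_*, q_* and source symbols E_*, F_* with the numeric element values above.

dq_C1/dt = F_Sf1 - q_C1/20

#2 stroke at Sf1  (Sf1: flow source, stroke at near end)
#0 stroke at J2  (1-jn J2 has f-setter on 2)
#1 stroke at J2  (J2 flow already set via bond 2)
#4 stroke at J1  (1-jn J1 has f-setter on 0)
#5 stroke at J3  (C1: C, integral causality)
#3 stroke at R1  (J3 effort already set via bond 5)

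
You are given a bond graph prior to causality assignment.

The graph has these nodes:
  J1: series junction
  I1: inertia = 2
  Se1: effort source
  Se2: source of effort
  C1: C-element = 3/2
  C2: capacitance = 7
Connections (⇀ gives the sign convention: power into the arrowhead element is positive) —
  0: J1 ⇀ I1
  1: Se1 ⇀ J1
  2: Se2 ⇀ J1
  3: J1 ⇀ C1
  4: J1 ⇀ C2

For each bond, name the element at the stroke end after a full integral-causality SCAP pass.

bond 1 →J1  (source Se1 imposes e)
bond 2 →J1  (source Se2 imposes e)
bond 0 →I1  (I1 integral (f out))
bond 3 →J1  (common-f at J1 fixed by 0)
bond 4 →J1  (J1: bond 0 brought flow, rest push out)

#0 →I1
#1 →J1
#2 →J1
#3 →J1
#4 →J1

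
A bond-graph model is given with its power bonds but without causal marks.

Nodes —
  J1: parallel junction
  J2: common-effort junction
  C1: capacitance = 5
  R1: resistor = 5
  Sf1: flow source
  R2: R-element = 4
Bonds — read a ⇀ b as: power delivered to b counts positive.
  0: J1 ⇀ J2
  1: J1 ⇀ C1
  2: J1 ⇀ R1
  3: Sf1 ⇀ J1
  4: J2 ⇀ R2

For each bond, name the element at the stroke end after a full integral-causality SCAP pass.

b3 →Sf1  (source Sf1 imposes f)
b1 →J1  (C1 integral (e out))
b0 →J2  (J1: bond 1 brought effort, rest push out)
b2 →R1  (J1 effort already set via bond 1)
b4 →R2  (0-jn J2 has e-setter on 0)

b0 stroke at J2
b1 stroke at J1
b2 stroke at R1
b3 stroke at Sf1
b4 stroke at R2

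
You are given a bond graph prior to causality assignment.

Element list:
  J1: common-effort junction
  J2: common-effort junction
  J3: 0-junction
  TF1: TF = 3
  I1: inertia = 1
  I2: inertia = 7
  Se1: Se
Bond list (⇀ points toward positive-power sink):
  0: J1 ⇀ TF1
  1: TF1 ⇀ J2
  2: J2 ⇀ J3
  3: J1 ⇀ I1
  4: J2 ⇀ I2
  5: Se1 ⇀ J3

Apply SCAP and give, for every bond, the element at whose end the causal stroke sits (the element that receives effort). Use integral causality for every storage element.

b5 →J3  (source Se1 imposes e)
b2 →J2  (0-jn J3 has e-setter on 5)
b1 →TF1  (0-jn J2 has e-setter on 2)
b4 →I2  (0-jn J2 has e-setter on 2)
b0 →J1  (TF1 one-in-one-out from 1)
b3 →I1  (common-e at J1 fixed by 0)

β0 stroke→J1
β1 stroke→TF1
β2 stroke→J2
β3 stroke→I1
β4 stroke→I2
β5 stroke→J3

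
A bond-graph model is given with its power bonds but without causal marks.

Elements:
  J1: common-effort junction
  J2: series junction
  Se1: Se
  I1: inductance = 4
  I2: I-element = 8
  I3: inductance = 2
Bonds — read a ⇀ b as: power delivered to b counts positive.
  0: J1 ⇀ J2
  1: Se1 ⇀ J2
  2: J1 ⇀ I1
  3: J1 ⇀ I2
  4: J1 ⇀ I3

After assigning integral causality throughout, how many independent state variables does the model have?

3  (I1, I2, I3 all integral)

b1 stroke→J2  (Se1 fixes effort; stroke away)
b0 stroke→J1  (J2: last free bond brings flow in)
b2 stroke→I1  (common-e at J1 fixed by 0)
b3 stroke→I2  (common-e at J1 fixed by 0)
b4 stroke→I3  (J1: bond 0 brought effort, rest push out)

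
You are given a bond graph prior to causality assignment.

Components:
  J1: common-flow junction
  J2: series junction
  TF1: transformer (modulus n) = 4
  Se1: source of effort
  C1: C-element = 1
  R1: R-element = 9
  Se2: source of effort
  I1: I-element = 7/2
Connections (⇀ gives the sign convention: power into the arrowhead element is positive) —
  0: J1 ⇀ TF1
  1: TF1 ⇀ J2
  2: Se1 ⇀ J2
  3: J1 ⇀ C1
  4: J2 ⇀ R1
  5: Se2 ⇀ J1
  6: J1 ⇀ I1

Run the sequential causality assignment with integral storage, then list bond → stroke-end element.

bond 2 stroke→J2  (Se1: effort source, stroke at far end)
bond 5 stroke→J1  (Se2: effort source, stroke at far end)
bond 3 stroke→J1  (prefer integral on C1)
bond 6 stroke→I1  (prefer integral on I1)
bond 0 stroke→J1  (J1: bond 6 brought flow, rest push out)
bond 1 stroke→TF1  (through TF1, causality passes straight; one stroke at TF1)
bond 4 stroke→J2  (J2 flow already set via bond 1)

b0 stroke at J1
b1 stroke at TF1
b2 stroke at J2
b3 stroke at J1
b4 stroke at J2
b5 stroke at J1
b6 stroke at I1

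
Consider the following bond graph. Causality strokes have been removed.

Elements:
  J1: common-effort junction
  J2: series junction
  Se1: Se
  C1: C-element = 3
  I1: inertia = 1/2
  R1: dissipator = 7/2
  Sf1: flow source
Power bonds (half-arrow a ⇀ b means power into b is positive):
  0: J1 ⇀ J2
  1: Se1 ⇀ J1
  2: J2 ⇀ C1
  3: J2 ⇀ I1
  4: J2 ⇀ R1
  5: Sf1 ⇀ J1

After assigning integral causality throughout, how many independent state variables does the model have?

2  (C1, I1 all integral)

β1 stroke→J1  (Se1 (Se) sets effort on bond)
β5 stroke→Sf1  (source Sf1 imposes f)
β0 stroke→J2  (J1: bond 1 brought effort, rest push out)
β2 stroke→J2  (C1 integral (e out))
β3 stroke→I1  (prefer integral on I1)
β4 stroke→J2  (J2: bond 3 brought flow, rest push out)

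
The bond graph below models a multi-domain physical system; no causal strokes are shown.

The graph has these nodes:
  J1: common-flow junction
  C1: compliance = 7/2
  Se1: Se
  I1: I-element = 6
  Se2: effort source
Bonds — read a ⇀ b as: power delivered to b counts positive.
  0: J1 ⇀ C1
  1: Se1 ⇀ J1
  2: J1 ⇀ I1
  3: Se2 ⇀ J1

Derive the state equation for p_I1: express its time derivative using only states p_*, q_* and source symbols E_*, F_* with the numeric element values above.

dp_I1/dt = E_Se1 + E_Se2 - 2*q_C1/7

b1 stroke at J1  (Se1 fixes effort; stroke away)
b3 stroke at J1  (Se2: effort source, stroke at far end)
b0 stroke at J1  (C1 integral (e out))
b2 stroke at I1  (J1 needs exactly one f-in)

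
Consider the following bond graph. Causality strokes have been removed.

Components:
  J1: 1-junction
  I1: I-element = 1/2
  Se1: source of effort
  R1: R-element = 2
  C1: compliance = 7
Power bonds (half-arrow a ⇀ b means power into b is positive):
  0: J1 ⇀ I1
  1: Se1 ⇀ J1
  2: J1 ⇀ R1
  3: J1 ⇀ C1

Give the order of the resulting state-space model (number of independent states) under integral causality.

#1 →J1  (source Se1 imposes e)
#0 →I1  (prefer integral on I1)
#2 →J1  (J1 flow already set via bond 0)
#3 →J1  (J1 flow already set via bond 0)

2  (C1, I1 all integral)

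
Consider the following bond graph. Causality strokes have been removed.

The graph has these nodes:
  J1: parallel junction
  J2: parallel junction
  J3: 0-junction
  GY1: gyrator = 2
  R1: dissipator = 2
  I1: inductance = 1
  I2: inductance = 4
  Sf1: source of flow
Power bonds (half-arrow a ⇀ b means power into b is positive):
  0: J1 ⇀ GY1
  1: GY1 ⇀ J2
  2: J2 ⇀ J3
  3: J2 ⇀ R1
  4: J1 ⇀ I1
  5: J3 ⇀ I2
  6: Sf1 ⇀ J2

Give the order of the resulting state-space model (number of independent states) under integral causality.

2  (I1, I2 all integral)

#6 stroke at Sf1  (Sf1 (Sf) sets flow on bond)
#4 stroke at I1  (I1: I, integral causality)
#0 stroke at J1  (only one effort-in slot at J1)
#1 stroke at J2  (GY1: gyrator matches bond 0)
#2 stroke at J3  (J2 effort already set via bond 1)
#3 stroke at R1  (0-jn J2 has e-setter on 1)
#5 stroke at I2  (common-e at J3 fixed by 2)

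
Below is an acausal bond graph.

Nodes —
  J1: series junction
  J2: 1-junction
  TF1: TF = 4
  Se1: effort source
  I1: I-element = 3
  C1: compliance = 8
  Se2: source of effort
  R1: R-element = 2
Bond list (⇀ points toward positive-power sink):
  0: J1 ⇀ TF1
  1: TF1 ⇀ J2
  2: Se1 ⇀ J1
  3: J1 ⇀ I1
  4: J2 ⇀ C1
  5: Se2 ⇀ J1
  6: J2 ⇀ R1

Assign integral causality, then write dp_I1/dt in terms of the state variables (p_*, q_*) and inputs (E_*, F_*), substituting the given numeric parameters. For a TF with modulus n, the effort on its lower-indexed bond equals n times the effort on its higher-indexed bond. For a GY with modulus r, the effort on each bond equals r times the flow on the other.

β2 stroke→J1  (Se1 (Se) sets effort on bond)
β5 stroke→J1  (Se2 fixes effort; stroke away)
β3 stroke→I1  (I1 integral (f out))
β0 stroke→J1  (J1: bond 3 brought flow, rest push out)
β1 stroke→TF1  (TF TF1: opposite of bond 0)
β4 stroke→J2  (J2 flow already set via bond 1)
β6 stroke→J2  (J2: bond 1 brought flow, rest push out)

dp_I1/dt = E_Se1 + E_Se2 - 32*p_I1/3 - q_C1/2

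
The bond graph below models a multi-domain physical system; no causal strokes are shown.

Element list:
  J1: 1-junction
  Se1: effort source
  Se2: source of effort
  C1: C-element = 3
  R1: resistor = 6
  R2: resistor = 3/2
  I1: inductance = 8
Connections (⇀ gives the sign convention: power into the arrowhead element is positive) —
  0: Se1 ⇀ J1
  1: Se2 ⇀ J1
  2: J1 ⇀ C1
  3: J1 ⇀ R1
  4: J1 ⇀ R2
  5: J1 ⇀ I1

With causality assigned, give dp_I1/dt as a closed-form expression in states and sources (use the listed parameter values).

dp_I1/dt = E_Se1 + E_Se2 - 15*p_I1/16 - q_C1/3

#0 |J1  (Se1 (Se) sets effort on bond)
#1 |J1  (source Se2 imposes e)
#2 |J1  (C1 outputs effort q/C1)
#5 |I1  (I1 integral (f out))
#3 |J1  (J1 flow already set via bond 5)
#4 |J1  (1-jn J1 has f-setter on 5)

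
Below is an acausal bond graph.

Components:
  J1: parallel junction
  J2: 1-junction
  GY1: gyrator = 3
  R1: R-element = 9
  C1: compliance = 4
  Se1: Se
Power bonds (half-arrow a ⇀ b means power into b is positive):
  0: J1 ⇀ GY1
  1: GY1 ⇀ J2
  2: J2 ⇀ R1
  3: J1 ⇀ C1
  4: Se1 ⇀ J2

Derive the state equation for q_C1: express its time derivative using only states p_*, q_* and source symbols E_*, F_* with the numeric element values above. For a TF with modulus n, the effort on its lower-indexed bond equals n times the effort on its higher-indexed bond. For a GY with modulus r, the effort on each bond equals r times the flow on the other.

#4 →J2  (Se1: effort source, stroke at far end)
#3 →J1  (C1 outputs effort q/C1)
#0 →GY1  (J1: bond 3 brought effort, rest push out)
#1 →GY1  (through GY1, causality inverts; strokes same side of GY1)
#2 →J2  (1-jn J2 has f-setter on 1)

dq_C1/dt = E_Se1/3 - q_C1/4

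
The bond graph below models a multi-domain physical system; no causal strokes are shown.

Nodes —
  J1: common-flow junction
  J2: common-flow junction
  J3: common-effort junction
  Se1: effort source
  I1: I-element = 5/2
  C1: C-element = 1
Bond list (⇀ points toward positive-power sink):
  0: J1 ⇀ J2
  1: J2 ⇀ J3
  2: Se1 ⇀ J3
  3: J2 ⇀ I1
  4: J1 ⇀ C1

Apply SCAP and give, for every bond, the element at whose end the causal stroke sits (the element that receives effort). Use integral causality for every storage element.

β2 stroke at J3  (source Se1 imposes e)
β1 stroke at J2  (common-e at J3 fixed by 2)
β3 stroke at I1  (I1 integral (f out))
β0 stroke at J2  (J2: bond 3 brought flow, rest push out)
β4 stroke at J1  (common-f at J1 fixed by 0)

#0 →J2
#1 →J2
#2 →J3
#3 →I1
#4 →J1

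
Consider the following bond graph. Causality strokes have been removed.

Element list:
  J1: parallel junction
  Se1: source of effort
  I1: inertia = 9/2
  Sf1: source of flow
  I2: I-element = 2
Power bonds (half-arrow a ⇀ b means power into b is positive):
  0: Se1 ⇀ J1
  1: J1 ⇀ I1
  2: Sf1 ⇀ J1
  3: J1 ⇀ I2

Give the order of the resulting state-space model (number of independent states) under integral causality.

2  (I1, I2 all integral)

#0 →J1  (Se1 (Se) sets effort on bond)
#2 →Sf1  (Sf1 (Sf) sets flow on bond)
#1 →I1  (common-e at J1 fixed by 0)
#3 →I2  (J1 effort already set via bond 0)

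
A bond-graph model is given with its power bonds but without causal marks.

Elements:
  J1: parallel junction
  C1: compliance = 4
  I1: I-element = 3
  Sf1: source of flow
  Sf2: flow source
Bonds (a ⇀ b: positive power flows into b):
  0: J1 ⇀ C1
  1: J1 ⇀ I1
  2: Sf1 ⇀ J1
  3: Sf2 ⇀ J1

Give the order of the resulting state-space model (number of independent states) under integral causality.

2  (C1, I1 all integral)

#2 stroke at Sf1  (Sf1 (Sf) sets flow on bond)
#3 stroke at Sf2  (Sf2 (Sf) sets flow on bond)
#0 stroke at J1  (C1: C, integral causality)
#1 stroke at I1  (J1 effort already set via bond 0)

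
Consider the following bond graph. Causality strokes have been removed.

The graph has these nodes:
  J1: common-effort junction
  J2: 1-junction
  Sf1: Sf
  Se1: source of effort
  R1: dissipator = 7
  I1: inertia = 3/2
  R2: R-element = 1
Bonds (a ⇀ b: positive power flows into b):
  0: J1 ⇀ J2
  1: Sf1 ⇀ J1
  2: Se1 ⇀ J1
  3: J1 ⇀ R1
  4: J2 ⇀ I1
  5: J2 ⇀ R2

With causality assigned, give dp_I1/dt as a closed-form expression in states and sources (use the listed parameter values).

dp_I1/dt = E_Se1 - 2*p_I1/3

b1 →Sf1  (Sf1 (Sf) sets flow on bond)
b2 →J1  (Se1 fixes effort; stroke away)
b0 →J2  (0-jn J1 has e-setter on 2)
b3 →R1  (common-e at J1 fixed by 2)
b4 →I1  (I1 integral (f out))
b5 →J2  (J2: bond 4 brought flow, rest push out)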